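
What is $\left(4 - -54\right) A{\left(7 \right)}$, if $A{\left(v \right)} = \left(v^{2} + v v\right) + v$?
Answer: $6090$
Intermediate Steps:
$A{\left(v \right)} = v + 2 v^{2}$ ($A{\left(v \right)} = \left(v^{2} + v^{2}\right) + v = 2 v^{2} + v = v + 2 v^{2}$)
$\left(4 - -54\right) A{\left(7 \right)} = \left(4 - -54\right) 7 \left(1 + 2 \cdot 7\right) = \left(4 + 54\right) 7 \left(1 + 14\right) = 58 \cdot 7 \cdot 15 = 58 \cdot 105 = 6090$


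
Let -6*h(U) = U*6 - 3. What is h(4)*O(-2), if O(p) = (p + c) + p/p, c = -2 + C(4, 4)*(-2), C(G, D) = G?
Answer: 77/2 ≈ 38.500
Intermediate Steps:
h(U) = ½ - U (h(U) = -(U*6 - 3)/6 = -(6*U - 3)/6 = -(-3 + 6*U)/6 = ½ - U)
c = -10 (c = -2 + 4*(-2) = -2 - 8 = -10)
O(p) = -9 + p (O(p) = (p - 10) + p/p = (-10 + p) + 1 = -9 + p)
h(4)*O(-2) = (½ - 1*4)*(-9 - 2) = (½ - 4)*(-11) = -7/2*(-11) = 77/2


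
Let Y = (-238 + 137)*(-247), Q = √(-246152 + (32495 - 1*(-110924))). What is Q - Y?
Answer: -24947 + I*√102733 ≈ -24947.0 + 320.52*I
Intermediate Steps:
Q = I*√102733 (Q = √(-246152 + (32495 + 110924)) = √(-246152 + 143419) = √(-102733) = I*√102733 ≈ 320.52*I)
Y = 24947 (Y = -101*(-247) = 24947)
Q - Y = I*√102733 - 1*24947 = I*√102733 - 24947 = -24947 + I*√102733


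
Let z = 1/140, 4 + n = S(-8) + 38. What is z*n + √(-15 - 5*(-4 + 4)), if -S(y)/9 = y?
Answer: 53/70 + I*√15 ≈ 0.75714 + 3.873*I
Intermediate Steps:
S(y) = -9*y
n = 106 (n = -4 + (-9*(-8) + 38) = -4 + (72 + 38) = -4 + 110 = 106)
z = 1/140 ≈ 0.0071429
z*n + √(-15 - 5*(-4 + 4)) = (1/140)*106 + √(-15 - 5*(-4 + 4)) = 53/70 + √(-15 - 5*0) = 53/70 + √(-15 + 0) = 53/70 + √(-15) = 53/70 + I*√15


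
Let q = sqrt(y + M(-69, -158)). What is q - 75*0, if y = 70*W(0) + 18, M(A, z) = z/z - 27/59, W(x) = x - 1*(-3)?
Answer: 2*sqrt(198889)/59 ≈ 15.118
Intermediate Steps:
W(x) = 3 + x (W(x) = x + 3 = 3 + x)
M(A, z) = 32/59 (M(A, z) = 1 - 27*1/59 = 1 - 27/59 = 32/59)
y = 228 (y = 70*(3 + 0) + 18 = 70*3 + 18 = 210 + 18 = 228)
q = 2*sqrt(198889)/59 (q = sqrt(228 + 32/59) = sqrt(13484/59) = 2*sqrt(198889)/59 ≈ 15.118)
q - 75*0 = 2*sqrt(198889)/59 - 75*0 = 2*sqrt(198889)/59 - 1*0 = 2*sqrt(198889)/59 + 0 = 2*sqrt(198889)/59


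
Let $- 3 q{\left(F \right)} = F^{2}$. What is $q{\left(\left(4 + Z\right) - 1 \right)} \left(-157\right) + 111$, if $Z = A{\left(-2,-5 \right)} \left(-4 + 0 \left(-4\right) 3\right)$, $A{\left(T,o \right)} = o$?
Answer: $\frac{83386}{3} \approx 27795.0$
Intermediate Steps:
$Z = 20$ ($Z = - 5 \left(-4 + 0 \left(-4\right) 3\right) = - 5 \left(-4 + 0 \cdot 3\right) = - 5 \left(-4 + 0\right) = \left(-5\right) \left(-4\right) = 20$)
$q{\left(F \right)} = - \frac{F^{2}}{3}$
$q{\left(\left(4 + Z\right) - 1 \right)} \left(-157\right) + 111 = - \frac{\left(\left(4 + 20\right) - 1\right)^{2}}{3} \left(-157\right) + 111 = - \frac{\left(24 - 1\right)^{2}}{3} \left(-157\right) + 111 = - \frac{23^{2}}{3} \left(-157\right) + 111 = \left(- \frac{1}{3}\right) 529 \left(-157\right) + 111 = \left(- \frac{529}{3}\right) \left(-157\right) + 111 = \frac{83053}{3} + 111 = \frac{83386}{3}$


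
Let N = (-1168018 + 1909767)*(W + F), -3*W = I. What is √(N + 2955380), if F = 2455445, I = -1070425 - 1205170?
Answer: √21455702405130/3 ≈ 1.5440e+6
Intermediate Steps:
I = -2275595
W = 2275595/3 (W = -⅓*(-2275595) = 2275595/3 ≈ 7.5853e+5)
N = 7151891935570/3 (N = (-1168018 + 1909767)*(2275595/3 + 2455445) = 741749*(9641930/3) = 7151891935570/3 ≈ 2.3840e+12)
√(N + 2955380) = √(7151891935570/3 + 2955380) = √(7151900801710/3) = √21455702405130/3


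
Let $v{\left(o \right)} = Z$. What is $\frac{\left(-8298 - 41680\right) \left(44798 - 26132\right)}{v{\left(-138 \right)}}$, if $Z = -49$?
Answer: $\frac{932889348}{49} \approx 1.9039 \cdot 10^{7}$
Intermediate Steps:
$v{\left(o \right)} = -49$
$\frac{\left(-8298 - 41680\right) \left(44798 - 26132\right)}{v{\left(-138 \right)}} = \frac{\left(-8298 - 41680\right) \left(44798 - 26132\right)}{-49} = \left(-49978\right) 18666 \left(- \frac{1}{49}\right) = \left(-932889348\right) \left(- \frac{1}{49}\right) = \frac{932889348}{49}$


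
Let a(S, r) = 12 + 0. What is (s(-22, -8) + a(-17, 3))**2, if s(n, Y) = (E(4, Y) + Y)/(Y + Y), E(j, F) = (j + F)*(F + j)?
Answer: 529/4 ≈ 132.25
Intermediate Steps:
a(S, r) = 12
E(j, F) = (F + j)**2 (E(j, F) = (F + j)*(F + j) = (F + j)**2)
s(n, Y) = (Y + (4 + Y)**2)/(2*Y) (s(n, Y) = ((Y + 4)**2 + Y)/(Y + Y) = ((4 + Y)**2 + Y)/((2*Y)) = (Y + (4 + Y)**2)*(1/(2*Y)) = (Y + (4 + Y)**2)/(2*Y))
(s(-22, -8) + a(-17, 3))**2 = ((1/2)*(-8 + (4 - 8)**2)/(-8) + 12)**2 = ((1/2)*(-1/8)*(-8 + (-4)**2) + 12)**2 = ((1/2)*(-1/8)*(-8 + 16) + 12)**2 = ((1/2)*(-1/8)*8 + 12)**2 = (-1/2 + 12)**2 = (23/2)**2 = 529/4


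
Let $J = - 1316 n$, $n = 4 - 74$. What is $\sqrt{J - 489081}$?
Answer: $i \sqrt{396961} \approx 630.05 i$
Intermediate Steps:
$n = -70$
$J = 92120$ ($J = \left(-1316\right) \left(-70\right) = 92120$)
$\sqrt{J - 489081} = \sqrt{92120 - 489081} = \sqrt{-396961} = i \sqrt{396961}$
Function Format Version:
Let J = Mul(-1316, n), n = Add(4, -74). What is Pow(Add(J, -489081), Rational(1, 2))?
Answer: Mul(I, Pow(396961, Rational(1, 2))) ≈ Mul(630.05, I)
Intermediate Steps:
n = -70
J = 92120 (J = Mul(-1316, -70) = 92120)
Pow(Add(J, -489081), Rational(1, 2)) = Pow(Add(92120, -489081), Rational(1, 2)) = Pow(-396961, Rational(1, 2)) = Mul(I, Pow(396961, Rational(1, 2)))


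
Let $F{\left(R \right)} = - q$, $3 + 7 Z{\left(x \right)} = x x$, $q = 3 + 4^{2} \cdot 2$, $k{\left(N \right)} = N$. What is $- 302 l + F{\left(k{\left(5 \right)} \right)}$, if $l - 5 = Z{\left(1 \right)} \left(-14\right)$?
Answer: $-2753$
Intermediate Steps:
$q = 35$ ($q = 3 + 16 \cdot 2 = 3 + 32 = 35$)
$Z{\left(x \right)} = - \frac{3}{7} + \frac{x^{2}}{7}$ ($Z{\left(x \right)} = - \frac{3}{7} + \frac{x x}{7} = - \frac{3}{7} + \frac{x^{2}}{7}$)
$F{\left(R \right)} = -35$ ($F{\left(R \right)} = \left(-1\right) 35 = -35$)
$l = 9$ ($l = 5 + \left(- \frac{3}{7} + \frac{1^{2}}{7}\right) \left(-14\right) = 5 + \left(- \frac{3}{7} + \frac{1}{7} \cdot 1\right) \left(-14\right) = 5 + \left(- \frac{3}{7} + \frac{1}{7}\right) \left(-14\right) = 5 - -4 = 5 + 4 = 9$)
$- 302 l + F{\left(k{\left(5 \right)} \right)} = \left(-302\right) 9 - 35 = -2718 - 35 = -2753$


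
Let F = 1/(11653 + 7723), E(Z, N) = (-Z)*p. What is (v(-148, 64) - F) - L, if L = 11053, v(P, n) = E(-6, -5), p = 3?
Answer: -213814161/19376 ≈ -11035.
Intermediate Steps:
E(Z, N) = -3*Z (E(Z, N) = -Z*3 = -3*Z)
v(P, n) = 18 (v(P, n) = -3*(-6) = 18)
F = 1/19376 ≈ 5.1610e-5
(v(-148, 64) - F) - L = (18 - 1*1/19376) - 1*11053 = (18 - 1/19376) - 11053 = 348767/19376 - 11053 = -213814161/19376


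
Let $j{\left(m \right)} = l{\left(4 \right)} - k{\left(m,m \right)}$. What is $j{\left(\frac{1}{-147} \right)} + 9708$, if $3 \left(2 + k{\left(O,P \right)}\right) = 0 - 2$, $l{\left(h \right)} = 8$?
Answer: $\frac{29156}{3} \approx 9718.7$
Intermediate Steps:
$k{\left(O,P \right)} = - \frac{8}{3}$ ($k{\left(O,P \right)} = -2 + \frac{0 - 2}{3} = -2 + \frac{1}{3} \left(-2\right) = -2 - \frac{2}{3} = - \frac{8}{3}$)
$j{\left(m \right)} = \frac{32}{3}$ ($j{\left(m \right)} = 8 - - \frac{8}{3} = 8 + \frac{8}{3} = \frac{32}{3}$)
$j{\left(\frac{1}{-147} \right)} + 9708 = \frac{32}{3} + 9708 = \frac{29156}{3}$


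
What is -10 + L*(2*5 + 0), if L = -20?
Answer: -210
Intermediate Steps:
-10 + L*(2*5 + 0) = -10 - 20*(2*5 + 0) = -10 - 20*(10 + 0) = -10 - 20*10 = -10 - 200 = -210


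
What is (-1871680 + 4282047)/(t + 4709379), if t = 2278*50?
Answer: 2410367/4823279 ≈ 0.49974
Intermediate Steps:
t = 113900
(-1871680 + 4282047)/(t + 4709379) = (-1871680 + 4282047)/(113900 + 4709379) = 2410367/4823279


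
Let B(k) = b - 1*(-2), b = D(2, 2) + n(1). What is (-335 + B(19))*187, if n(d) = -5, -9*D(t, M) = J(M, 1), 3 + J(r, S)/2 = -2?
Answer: -566984/9 ≈ -62998.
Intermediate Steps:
J(r, S) = -10 (J(r, S) = -6 + 2*(-2) = -6 - 4 = -10)
D(t, M) = 10/9 (D(t, M) = -⅑*(-10) = 10/9)
b = -35/9 (b = 10/9 - 5 = -35/9 ≈ -3.8889)
B(k) = -17/9 (B(k) = -35/9 - 1*(-2) = -35/9 + 2 = -17/9)
(-335 + B(19))*187 = (-335 - 17/9)*187 = -3032/9*187 = -566984/9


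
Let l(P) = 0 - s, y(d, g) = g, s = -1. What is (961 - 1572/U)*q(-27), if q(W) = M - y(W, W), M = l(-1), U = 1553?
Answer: 41744108/1553 ≈ 26880.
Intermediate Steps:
l(P) = 1 (l(P) = 0 - 1*(-1) = 0 + 1 = 1)
M = 1
q(W) = 1 - W
(961 - 1572/U)*q(-27) = (961 - 1572/1553)*(1 - 1*(-27)) = (961 - 1572*1/1553)*(1 + 27) = (961 - 1572/1553)*28 = (1490861/1553)*28 = 41744108/1553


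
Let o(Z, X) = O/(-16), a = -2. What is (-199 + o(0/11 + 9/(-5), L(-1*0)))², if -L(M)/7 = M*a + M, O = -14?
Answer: 2512225/64 ≈ 39254.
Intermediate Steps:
L(M) = 7*M (L(M) = -7*(M*(-2) + M) = -7*(-2*M + M) = -(-7)*M = 7*M)
o(Z, X) = 7/8 (o(Z, X) = -14/(-16) = -14*(-1/16) = 7/8)
(-199 + o(0/11 + 9/(-5), L(-1*0)))² = (-199 + 7/8)² = (-1585/8)² = 2512225/64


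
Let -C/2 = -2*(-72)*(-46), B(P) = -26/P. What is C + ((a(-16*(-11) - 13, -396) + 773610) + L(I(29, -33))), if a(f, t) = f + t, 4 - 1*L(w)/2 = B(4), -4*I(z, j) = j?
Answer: 786646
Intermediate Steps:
I(z, j) = -j/4
L(w) = 21 (L(w) = 8 - (-52)/4 = 8 - 2*(-13/2) = 8 + 13 = 21)
C = 13248 (C = -2*(-2*(-72))*(-46) = -288*(-46) = -2*(-6624) = 13248)
C + ((a(-16*(-11) - 13, -396) + 773610) + L(I(29, -33))) = 13248 + ((((-16*(-11) - 13) - 396) + 773610) + 21) = 13248 + ((((176 - 13) - 396) + 773610) + 21) = 13248 + (((163 - 396) + 773610) + 21) = 13248 + ((-233 + 773610) + 21) = 13248 + (773377 + 21) = 13248 + 773398 = 786646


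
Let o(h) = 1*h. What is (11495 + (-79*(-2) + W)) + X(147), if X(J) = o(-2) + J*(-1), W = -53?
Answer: 11451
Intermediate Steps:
o(h) = h
X(J) = -2 - J (X(J) = -2 + J*(-1) = -2 - J)
(11495 + (-79*(-2) + W)) + X(147) = (11495 + (-79*(-2) - 53)) + (-2 - 1*147) = (11495 + (158 - 53)) + (-2 - 147) = (11495 + 105) - 149 = 11600 - 149 = 11451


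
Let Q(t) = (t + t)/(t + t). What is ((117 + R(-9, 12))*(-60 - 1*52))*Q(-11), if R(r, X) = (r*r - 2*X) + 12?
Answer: -20832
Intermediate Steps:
R(r, X) = 12 + r**2 - 2*X (R(r, X) = (r**2 - 2*X) + 12 = 12 + r**2 - 2*X)
Q(t) = 1 (Q(t) = (2*t)/((2*t)) = (2*t)*(1/(2*t)) = 1)
((117 + R(-9, 12))*(-60 - 1*52))*Q(-11) = ((117 + (12 + (-9)**2 - 2*12))*(-60 - 1*52))*1 = ((117 + (12 + 81 - 24))*(-60 - 52))*1 = ((117 + 69)*(-112))*1 = (186*(-112))*1 = -20832*1 = -20832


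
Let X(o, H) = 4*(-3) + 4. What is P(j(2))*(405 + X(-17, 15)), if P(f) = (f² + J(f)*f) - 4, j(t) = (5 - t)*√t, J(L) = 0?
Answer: 5558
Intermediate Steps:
X(o, H) = -8 (X(o, H) = -12 + 4 = -8)
j(t) = √t*(5 - t)
P(f) = -4 + f² (P(f) = (f² + 0*f) - 4 = (f² + 0) - 4 = f² - 4 = -4 + f²)
P(j(2))*(405 + X(-17, 15)) = (-4 + (√2*(5 - 1*2))²)*(405 - 8) = (-4 + (√2*(5 - 2))²)*397 = (-4 + (√2*3)²)*397 = (-4 + (3*√2)²)*397 = (-4 + 18)*397 = 14*397 = 5558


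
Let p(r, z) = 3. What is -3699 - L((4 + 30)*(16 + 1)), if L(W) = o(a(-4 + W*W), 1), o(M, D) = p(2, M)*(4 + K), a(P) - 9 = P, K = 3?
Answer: -3720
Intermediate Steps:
a(P) = 9 + P
o(M, D) = 21 (o(M, D) = 3*(4 + 3) = 3*7 = 21)
L(W) = 21
-3699 - L((4 + 30)*(16 + 1)) = -3699 - 1*21 = -3699 - 21 = -3720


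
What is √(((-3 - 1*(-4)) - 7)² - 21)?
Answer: √15 ≈ 3.8730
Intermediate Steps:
√(((-3 - 1*(-4)) - 7)² - 21) = √(((-3 + 4) - 7)² - 21) = √((1 - 7)² - 21) = √((-6)² - 21) = √(36 - 21) = √15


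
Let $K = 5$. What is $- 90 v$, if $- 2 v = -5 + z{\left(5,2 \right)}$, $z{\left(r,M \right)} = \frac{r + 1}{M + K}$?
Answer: $- \frac{1305}{7} \approx -186.43$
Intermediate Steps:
$z{\left(r,M \right)} = \frac{1 + r}{5 + M}$ ($z{\left(r,M \right)} = \frac{r + 1}{M + 5} = \frac{1 + r}{5 + M}$)
$v = \frac{29}{14}$ ($v = - \frac{-5 + \frac{1 + 5}{5 + 2}}{2} = - \frac{-5 + \frac{1}{7} \cdot 6}{2} = - \frac{-5 + \frac{6}{7}}{2} = \left(- \frac{1}{2}\right) \left(- \frac{29}{7}\right) = \frac{29}{14} \approx 2.0714$)
$- 90 v = \left(-90\right) \frac{29}{14} = - \frac{1305}{7}$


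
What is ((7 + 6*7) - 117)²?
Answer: 4624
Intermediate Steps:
((7 + 6*7) - 117)² = ((7 + 42) - 117)² = (49 - 117)² = (-68)² = 4624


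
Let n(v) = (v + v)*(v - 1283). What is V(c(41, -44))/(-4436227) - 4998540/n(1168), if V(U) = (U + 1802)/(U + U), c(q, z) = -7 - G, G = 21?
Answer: 7761133316549/417111807448 ≈ 18.607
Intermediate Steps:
c(q, z) = -28 (c(q, z) = -7 - 1*21 = -7 - 21 = -28)
V(U) = (1802 + U)/(2*U) (V(U) = (1802 + U)/((2*U)) = (1802 + U)*(1/(2*U)) = (1802 + U)/(2*U))
n(v) = 2*v*(-1283 + v) (n(v) = (2*v)*(-1283 + v) = 2*v*(-1283 + v))
V(c(41, -44))/(-4436227) - 4998540/n(1168) = ((½)*(1802 - 28)/(-28))/(-4436227) - 4998540*1/(2336*(-1283 + 1168)) = ((½)*(-1/28)*1774)*(-1/4436227) - 4998540/(2*1168*(-115)) = -887/28*(-1/4436227) - 4998540/(-268640) = 887/124214356 - 4998540*(-1/268640) = 887/124214356 + 249927/13432 = 7761133316549/417111807448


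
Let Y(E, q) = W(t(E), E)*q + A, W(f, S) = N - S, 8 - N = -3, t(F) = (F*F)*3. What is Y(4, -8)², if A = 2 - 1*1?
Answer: 3025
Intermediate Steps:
t(F) = 3*F² (t(F) = F²*3 = 3*F²)
N = 11 (N = 8 - 1*(-3) = 8 + 3 = 11)
W(f, S) = 11 - S
A = 1 (A = 2 - 1 = 1)
Y(E, q) = 1 + q*(11 - E) (Y(E, q) = (11 - E)*q + 1 = q*(11 - E) + 1 = 1 + q*(11 - E))
Y(4, -8)² = (1 - 1*(-8)*(-11 + 4))² = (1 - 1*(-8)*(-7))² = (1 - 56)² = (-55)² = 3025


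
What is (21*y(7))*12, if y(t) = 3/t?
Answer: 108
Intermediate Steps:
(21*y(7))*12 = (21*(3/7))*12 = 9*12 = 108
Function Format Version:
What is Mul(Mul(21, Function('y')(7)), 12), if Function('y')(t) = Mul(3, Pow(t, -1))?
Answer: 108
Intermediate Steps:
Mul(Mul(21, Function('y')(7)), 12) = Mul(Mul(21, Mul(3, Pow(7, -1))), 12) = Mul(Mul(21, Mul(3, Rational(1, 7))), 12) = Mul(Mul(21, Rational(3, 7)), 12) = Mul(9, 12) = 108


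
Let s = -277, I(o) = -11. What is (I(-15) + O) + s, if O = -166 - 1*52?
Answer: -506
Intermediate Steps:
O = -218 (O = -166 - 52 = -218)
(I(-15) + O) + s = (-11 - 218) - 277 = -229 - 277 = -506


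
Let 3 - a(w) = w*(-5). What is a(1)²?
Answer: 64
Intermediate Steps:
a(w) = 3 + 5*w (a(w) = 3 - w*(-5) = 3 - (-5)*w = 3 + 5*w)
a(1)² = (3 + 5*1)² = (3 + 5)² = 8² = 64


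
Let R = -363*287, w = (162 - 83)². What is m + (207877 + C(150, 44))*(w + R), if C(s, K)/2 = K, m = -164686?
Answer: -20368256786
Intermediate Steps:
C(s, K) = 2*K
w = 6241 (w = 79² = 6241)
R = -104181
m + (207877 + C(150, 44))*(w + R) = -164686 + (207877 + 2*44)*(6241 - 104181) = -164686 + (207877 + 88)*(-97940) = -164686 + 207965*(-97940) = -164686 - 20368092100 = -20368256786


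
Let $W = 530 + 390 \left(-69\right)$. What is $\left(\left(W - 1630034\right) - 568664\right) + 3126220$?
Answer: $901142$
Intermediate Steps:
$W = -26380$ ($W = 530 - 26910 = -26380$)
$\left(\left(W - 1630034\right) - 568664\right) + 3126220 = \left(\left(-26380 - 1630034\right) - 568664\right) + 3126220 = \left(-1656414 - 568664\right) + 3126220 = -2225078 + 3126220 = 901142$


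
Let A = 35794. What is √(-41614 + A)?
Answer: 2*I*√1455 ≈ 76.289*I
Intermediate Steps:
√(-41614 + A) = √(-41614 + 35794) = √(-5820) = 2*I*√1455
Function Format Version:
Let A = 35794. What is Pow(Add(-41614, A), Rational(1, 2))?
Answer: Mul(2, I, Pow(1455, Rational(1, 2))) ≈ Mul(76.289, I)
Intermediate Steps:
Pow(Add(-41614, A), Rational(1, 2)) = Pow(Add(-41614, 35794), Rational(1, 2)) = Pow(-5820, Rational(1, 2)) = Mul(2, I, Pow(1455, Rational(1, 2)))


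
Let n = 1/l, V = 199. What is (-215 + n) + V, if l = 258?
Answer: -4127/258 ≈ -15.996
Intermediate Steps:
n = 1/258 ≈ 0.0038760
(-215 + n) + V = (-215 + 1/258) + 199 = -55469/258 + 199 = -4127/258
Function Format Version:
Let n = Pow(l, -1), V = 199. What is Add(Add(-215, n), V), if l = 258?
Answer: Rational(-4127, 258) ≈ -15.996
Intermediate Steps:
n = Rational(1, 258) (n = Pow(258, -1) = Rational(1, 258) ≈ 0.0038760)
Add(Add(-215, n), V) = Add(Add(-215, Rational(1, 258)), 199) = Add(Rational(-55469, 258), 199) = Rational(-4127, 258)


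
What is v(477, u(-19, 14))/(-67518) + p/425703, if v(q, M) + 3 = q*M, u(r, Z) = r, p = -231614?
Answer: -218123901/532270651 ≈ -0.40980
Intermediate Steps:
v(q, M) = -3 + M*q (v(q, M) = -3 + q*M = -3 + M*q)
v(477, u(-19, 14))/(-67518) + p/425703 = (-3 - 19*477)/(-67518) - 231614/425703 = (-3 - 9063)*(-1/67518) - 231614*1/425703 = -9066*(-1/67518) - 231614/425703 = 1511/11253 - 231614/425703 = -218123901/532270651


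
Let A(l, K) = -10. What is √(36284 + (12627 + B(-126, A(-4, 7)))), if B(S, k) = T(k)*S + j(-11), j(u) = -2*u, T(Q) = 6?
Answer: 3*√5353 ≈ 219.49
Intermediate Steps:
B(S, k) = 22 + 6*S (B(S, k) = 6*S - 2*(-11) = 6*S + 22 = 22 + 6*S)
√(36284 + (12627 + B(-126, A(-4, 7)))) = √(36284 + (12627 + (22 + 6*(-126)))) = √(36284 + (12627 + (22 - 756))) = √(36284 + (12627 - 734)) = √(36284 + 11893) = √48177 = 3*√5353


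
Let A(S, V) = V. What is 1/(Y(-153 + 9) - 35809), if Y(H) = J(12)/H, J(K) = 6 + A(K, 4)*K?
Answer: -8/286475 ≈ -2.7926e-5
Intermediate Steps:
J(K) = 6 + 4*K
Y(H) = 54/H (Y(H) = (6 + 4*12)/H = (6 + 48)/H = 54/H)
1/(Y(-153 + 9) - 35809) = 1/(54/(-153 + 9) - 35809) = 1/(54/(-144) - 35809) = 1/(54*(-1/144) - 35809) = 1/(-3/8 - 35809) = 1/(-286475/8) = -8/286475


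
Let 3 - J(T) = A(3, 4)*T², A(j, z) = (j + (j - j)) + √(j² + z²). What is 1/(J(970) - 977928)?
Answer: -1/8505125 ≈ -1.1758e-7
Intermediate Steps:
A(j, z) = j + √(j² + z²) (A(j, z) = (j + 0) + √(j² + z²) = j + √(j² + z²))
J(T) = 3 - 8*T² (J(T) = 3 - (3 + √(3² + 4²))*T² = 3 - (3 + √(9 + 16))*T² = 3 - (3 + √25)*T² = 3 - (3 + 5)*T² = 3 - 8*T²)
1/(J(970) - 977928) = 1/((3 - 8*970²) - 977928) = 1/((3 - 8*940900) - 977928) = 1/((3 - 7527200) - 977928) = 1/(-7527197 - 977928) = 1/(-8505125) = -1/8505125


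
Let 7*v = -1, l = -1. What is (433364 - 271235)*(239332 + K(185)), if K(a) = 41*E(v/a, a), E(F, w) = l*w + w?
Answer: 38802657828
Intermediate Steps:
v = -1/7 (v = (1/7)*(-1) = -1/7 ≈ -0.14286)
E(F, w) = 0 (E(F, w) = -w + w = 0)
K(a) = 0 (K(a) = 41*0 = 0)
(433364 - 271235)*(239332 + K(185)) = (433364 - 271235)*(239332 + 0) = 162129*239332 = 38802657828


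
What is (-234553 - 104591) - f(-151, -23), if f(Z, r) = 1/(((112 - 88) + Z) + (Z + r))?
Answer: -102082343/301 ≈ -3.3914e+5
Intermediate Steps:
f(Z, r) = 1/(24 + r + 2*Z) (f(Z, r) = 1/((24 + Z) + (Z + r)) = 1/(24 + r + 2*Z))
(-234553 - 104591) - f(-151, -23) = (-234553 - 104591) - 1/(24 - 23 + 2*(-151)) = -339144 - 1/(24 - 23 - 302) = -339144 - 1/(-301) = -339144 - 1*(-1/301) = -339144 + 1/301 = -102082343/301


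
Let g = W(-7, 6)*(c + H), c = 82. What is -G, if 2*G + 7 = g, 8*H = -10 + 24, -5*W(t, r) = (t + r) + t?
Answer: -127/2 ≈ -63.500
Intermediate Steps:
W(t, r) = -2*t/5 - r/5 (W(t, r) = -((t + r) + t)/5 = -((r + t) + t)/5 = -(r + 2*t)/5 = -2*t/5 - r/5)
H = 7/4 (H = (-10 + 24)/8 = (⅛)*14 = 7/4 ≈ 1.7500)
g = 134 (g = (-⅖*(-7) - ⅕*6)*(82 + 7/4) = (14/5 - 6/5)*(335/4) = (8/5)*(335/4) = 134)
G = 127/2 (G = -7/2 + (½)*134 = -7/2 + 67 = 127/2 ≈ 63.500)
-G = -1*127/2 = -127/2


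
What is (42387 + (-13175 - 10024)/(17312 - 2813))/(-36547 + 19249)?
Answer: -102424319/41800617 ≈ -2.4503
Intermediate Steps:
(42387 + (-13175 - 10024)/(17312 - 2813))/(-36547 + 19249) = (42387 - 23199/14499)/(-17298) = (42387 - 23199*1/14499)*(-1/17298) = (42387 - 7733/4833)*(-1/17298) = (204848638/4833)*(-1/17298) = -102424319/41800617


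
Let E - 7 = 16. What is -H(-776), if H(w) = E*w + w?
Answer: 18624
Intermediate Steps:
E = 23 (E = 7 + 16 = 23)
H(w) = 24*w (H(w) = 23*w + w = 24*w)
-H(-776) = -24*(-776) = -1*(-18624) = 18624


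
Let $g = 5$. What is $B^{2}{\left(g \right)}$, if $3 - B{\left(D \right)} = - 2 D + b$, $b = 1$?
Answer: $144$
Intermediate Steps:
$B{\left(D \right)} = 2 + 2 D$ ($B{\left(D \right)} = 3 - \left(- 2 D + 1\right) = 3 - \left(1 - 2 D\right) = 3 + \left(-1 + 2 D\right) = 2 + 2 D$)
$B^{2}{\left(g \right)} = \left(2 + 2 \cdot 5\right)^{2} = \left(2 + 10\right)^{2} = 12^{2} = 144$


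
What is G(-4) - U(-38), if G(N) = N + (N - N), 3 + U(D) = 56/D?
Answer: 9/19 ≈ 0.47368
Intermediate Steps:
U(D) = -3 + 56/D
G(N) = N (G(N) = N + 0 = N)
G(-4) - U(-38) = -4 - (-3 + 56/(-38)) = -4 - (-3 + 56*(-1/38)) = -4 - (-3 - 28/19) = -4 - 1*(-85/19) = -4 + 85/19 = 9/19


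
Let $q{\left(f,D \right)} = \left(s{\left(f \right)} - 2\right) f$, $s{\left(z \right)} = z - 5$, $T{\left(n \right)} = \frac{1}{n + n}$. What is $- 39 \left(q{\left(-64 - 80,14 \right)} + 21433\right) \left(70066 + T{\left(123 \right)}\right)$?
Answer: $- \frac{9674717064337}{82} \approx -1.1798 \cdot 10^{11}$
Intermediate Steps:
$T{\left(n \right)} = \frac{1}{2 n}$
$s{\left(z \right)} = -5 + z$ ($s{\left(z \right)} = z - 5 = -5 + z$)
$q{\left(f,D \right)} = f \left(-7 + f\right)$ ($q{\left(f,D \right)} = \left(\left(-5 + f\right) - 2\right) f = \left(-7 + f\right) f = f \left(-7 + f\right)$)
$- 39 \left(q{\left(-64 - 80,14 \right)} + 21433\right) \left(70066 + T{\left(123 \right)}\right) = - 39 \left(\left(-64 - 80\right) \left(-7 - 144\right) + 21433\right) \left(70066 + \frac{1}{2 \cdot 123}\right) = - 39 \left(\left(-64 - 80\right) \left(-7 - 144\right) + 21433\right) \left(70066 + \frac{1}{2} \cdot \frac{1}{123}\right) = - 39 \left(- 144 \left(-7 - 144\right) + 21433\right) \left(70066 + \frac{1}{246}\right) = - 39 \left(\left(-144\right) \left(-151\right) + 21433\right) \frac{17236237}{246} = - 39 \left(21744 + 21433\right) \frac{17236237}{246} = - 39 \cdot 43177 \cdot \frac{17236237}{246} = \left(-39\right) \frac{744209004949}{246} = - \frac{9674717064337}{82}$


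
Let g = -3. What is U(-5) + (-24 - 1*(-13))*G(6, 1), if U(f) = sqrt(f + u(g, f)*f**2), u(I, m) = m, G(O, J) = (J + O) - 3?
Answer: -44 + I*sqrt(130) ≈ -44.0 + 11.402*I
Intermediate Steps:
G(O, J) = -3 + J + O
U(f) = sqrt(f + f**3) (U(f) = sqrt(f + f*f**2) = sqrt(f + f**3))
U(-5) + (-24 - 1*(-13))*G(6, 1) = sqrt(-5 + (-5)**3) + (-24 - 1*(-13))*(-3 + 1 + 6) = sqrt(-5 - 125) + (-24 + 13)*4 = sqrt(-130) - 11*4 = I*sqrt(130) - 44 = -44 + I*sqrt(130)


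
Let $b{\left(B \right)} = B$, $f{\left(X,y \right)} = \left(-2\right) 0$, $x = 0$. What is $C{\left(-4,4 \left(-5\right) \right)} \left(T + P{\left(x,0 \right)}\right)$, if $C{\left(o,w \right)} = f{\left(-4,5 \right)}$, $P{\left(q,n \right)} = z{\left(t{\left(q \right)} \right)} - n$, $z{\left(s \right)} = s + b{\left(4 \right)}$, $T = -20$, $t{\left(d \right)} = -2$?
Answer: $0$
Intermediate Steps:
$f{\left(X,y \right)} = 0$
$z{\left(s \right)} = 4 + s$ ($z{\left(s \right)} = s + 4 = 4 + s$)
$P{\left(q,n \right)} = 2 - n$ ($P{\left(q,n \right)} = \left(4 - 2\right) - n = 2 - n$)
$C{\left(o,w \right)} = 0$
$C{\left(-4,4 \left(-5\right) \right)} \left(T + P{\left(x,0 \right)}\right) = 0 \left(-20 + \left(2 - 0\right)\right) = 0 \left(-20 + \left(2 + 0\right)\right) = 0 \left(-20 + 2\right) = 0 \left(-18\right) = 0$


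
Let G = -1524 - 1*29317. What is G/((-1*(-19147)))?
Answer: -30841/19147 ≈ -1.6107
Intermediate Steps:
G = -30841 (G = -1524 - 29317 = -30841)
G/((-1*(-19147))) = -30841/((-1*(-19147))) = -30841/19147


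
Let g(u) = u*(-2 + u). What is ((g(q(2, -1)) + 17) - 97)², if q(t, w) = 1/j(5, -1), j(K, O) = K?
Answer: 4036081/625 ≈ 6457.7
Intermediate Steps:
q(t, w) = ⅕ (q(t, w) = 1/5 = ⅕)
((g(q(2, -1)) + 17) - 97)² = (((-2 + ⅕)/5 + 17) - 97)² = (((⅕)*(-9/5) + 17) - 97)² = ((-9/25 + 17) - 97)² = (416/25 - 97)² = (-2009/25)² = 4036081/625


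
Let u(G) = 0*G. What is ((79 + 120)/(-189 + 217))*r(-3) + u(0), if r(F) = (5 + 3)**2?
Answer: 3184/7 ≈ 454.86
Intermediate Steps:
u(G) = 0
r(F) = 64 (r(F) = 8**2 = 64)
((79 + 120)/(-189 + 217))*r(-3) + u(0) = ((79 + 120)/(-189 + 217))*64 + 0 = (199/28)*64 + 0 = 3184/7 + 0 = 3184/7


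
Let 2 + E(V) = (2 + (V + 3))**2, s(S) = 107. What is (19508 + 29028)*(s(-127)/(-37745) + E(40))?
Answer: 3706113247008/37745 ≈ 9.8188e+7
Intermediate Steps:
E(V) = -2 + (5 + V)**2 (E(V) = -2 + (2 + (V + 3))**2 = -2 + (2 + (3 + V))**2 = -2 + (5 + V)**2)
(19508 + 29028)*(s(-127)/(-37745) + E(40)) = (19508 + 29028)*(107/(-37745) + (-2 + (5 + 40)**2)) = 48536*(107*(-1/37745) + (-2 + 45**2)) = 48536*(-107/37745 + (-2 + 2025)) = 48536*(-107/37745 + 2023) = 48536*(76358028/37745) = 3706113247008/37745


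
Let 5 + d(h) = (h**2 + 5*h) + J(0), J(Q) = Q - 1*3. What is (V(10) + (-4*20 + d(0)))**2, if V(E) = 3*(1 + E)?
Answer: 3025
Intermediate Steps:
J(Q) = -3 + Q (J(Q) = Q - 3 = -3 + Q)
d(h) = -8 + h**2 + 5*h (d(h) = -5 + ((h**2 + 5*h) + (-3 + 0)) = -5 + ((h**2 + 5*h) - 3) = -5 + (-3 + h**2 + 5*h) = -8 + h**2 + 5*h)
V(E) = 3 + 3*E
(V(10) + (-4*20 + d(0)))**2 = ((3 + 3*10) + (-4*20 + (-8 + 0**2 + 5*0)))**2 = ((3 + 30) + (-80 + (-8 + 0 + 0)))**2 = (33 + (-80 - 8))**2 = (33 - 88)**2 = (-55)**2 = 3025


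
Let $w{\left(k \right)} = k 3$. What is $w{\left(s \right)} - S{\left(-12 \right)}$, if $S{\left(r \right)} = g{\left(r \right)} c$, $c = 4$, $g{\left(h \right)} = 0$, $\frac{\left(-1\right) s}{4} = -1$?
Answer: $12$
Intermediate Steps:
$s = 4$ ($s = \left(-4\right) \left(-1\right) = 4$)
$w{\left(k \right)} = 3 k$
$S{\left(r \right)} = 0$ ($S{\left(r \right)} = 0 \cdot 4 = 0$)
$w{\left(s \right)} - S{\left(-12 \right)} = 3 \cdot 4 - 0 = 12 + 0 = 12$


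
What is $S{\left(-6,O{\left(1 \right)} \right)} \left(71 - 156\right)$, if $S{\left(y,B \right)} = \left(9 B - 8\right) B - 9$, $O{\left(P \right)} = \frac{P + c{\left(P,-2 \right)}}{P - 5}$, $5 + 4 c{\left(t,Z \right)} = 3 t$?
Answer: $\frac{42755}{64} \approx 668.05$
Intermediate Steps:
$c{\left(t,Z \right)} = - \frac{5}{4} + \frac{3 t}{4}$
$O{\left(P \right)} = \frac{- \frac{5}{4} + \frac{7 P}{4}}{-5 + P}$ ($O{\left(P \right)} = \frac{P + \left(- \frac{5}{4} + \frac{3 P}{4}\right)}{P - 5} = \frac{- \frac{5}{4} + \frac{7 P}{4}}{-5 + P}$)
$S{\left(y,B \right)} = -9 + B \left(-8 + 9 B\right)$ ($S{\left(y,B \right)} = \left(-8 + 9 B\right) B - 9 = B \left(-8 + 9 B\right) - 9 = -9 + B \left(-8 + 9 B\right)$)
$S{\left(-6,O{\left(1 \right)} \right)} \left(71 - 156\right) = \left(-9 - 8 \frac{-5 + 7 \cdot 1}{4 \left(-5 + 1\right)} + 9 \left(\frac{-5 + 7 \cdot 1}{4 \left(-5 + 1\right)}\right)^{2}\right) \left(71 - 156\right) = \left(-9 - 8 \frac{-5 + 7}{4 \left(-4\right)} + 9 \left(\frac{-5 + 7}{4 \left(-4\right)}\right)^{2}\right) \left(-85\right) = \left(-9 - 8 \cdot \frac{1}{4} \left(- \frac{1}{4}\right) 2 + 9 \left(\frac{1}{4} \left(- \frac{1}{4}\right) 2\right)^{2}\right) \left(-85\right) = \left(-9 - -1 + 9 \left(- \frac{1}{8}\right)^{2}\right) \left(-85\right) = \left(-9 + 1 + 9 \cdot \frac{1}{64}\right) \left(-85\right) = \left(-9 + 1 + \frac{9}{64}\right) \left(-85\right) = \left(- \frac{503}{64}\right) \left(-85\right) = \frac{42755}{64}$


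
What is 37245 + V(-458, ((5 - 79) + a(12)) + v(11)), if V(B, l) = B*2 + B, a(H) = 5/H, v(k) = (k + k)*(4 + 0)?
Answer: 35871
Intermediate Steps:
v(k) = 8*k (v(k) = (2*k)*4 = 8*k)
V(B, l) = 3*B (V(B, l) = 2*B + B = 3*B)
37245 + V(-458, ((5 - 79) + a(12)) + v(11)) = 37245 + 3*(-458) = 37245 - 1374 = 35871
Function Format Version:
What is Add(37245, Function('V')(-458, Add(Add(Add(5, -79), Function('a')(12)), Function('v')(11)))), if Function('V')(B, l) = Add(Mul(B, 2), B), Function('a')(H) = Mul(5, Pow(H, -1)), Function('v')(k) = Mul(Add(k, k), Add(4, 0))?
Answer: 35871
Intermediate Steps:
Function('v')(k) = Mul(8, k) (Function('v')(k) = Mul(Mul(2, k), 4) = Mul(8, k))
Function('V')(B, l) = Mul(3, B) (Function('V')(B, l) = Add(Mul(2, B), B) = Mul(3, B))
Add(37245, Function('V')(-458, Add(Add(Add(5, -79), Function('a')(12)), Function('v')(11)))) = Add(37245, Mul(3, -458)) = Add(37245, -1374) = 35871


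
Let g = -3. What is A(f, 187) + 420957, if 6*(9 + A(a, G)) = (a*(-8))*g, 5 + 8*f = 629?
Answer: 421260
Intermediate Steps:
f = 78 (f = -5/8 + (⅛)*629 = -5/8 + 629/8 = 78)
A(a, G) = -9 + 4*a (A(a, G) = -9 + ((a*(-8))*(-3))/6 = -9 + (-8*a*(-3))/6 = -9 + (24*a)/6 = -9 + 4*a)
A(f, 187) + 420957 = (-9 + 4*78) + 420957 = (-9 + 312) + 420957 = 303 + 420957 = 421260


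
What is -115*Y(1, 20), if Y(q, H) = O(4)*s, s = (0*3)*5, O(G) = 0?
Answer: 0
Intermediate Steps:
s = 0 (s = 0*5 = 0)
Y(q, H) = 0 (Y(q, H) = 0*0 = 0)
-115*Y(1, 20) = -115*0 = 0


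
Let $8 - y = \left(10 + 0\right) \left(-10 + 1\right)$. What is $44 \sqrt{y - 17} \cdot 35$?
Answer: $13860$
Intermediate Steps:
$y = 98$ ($y = 8 - \left(10 + 0\right) \left(-10 + 1\right) = 8 - 10 \left(-9\right) = 8 - -90 = 8 + 90 = 98$)
$44 \sqrt{y - 17} \cdot 35 = 44 \sqrt{98 - 17} \cdot 35 = 44 \sqrt{81} \cdot 35 = 44 \cdot 9 \cdot 35 = 396 \cdot 35 = 13860$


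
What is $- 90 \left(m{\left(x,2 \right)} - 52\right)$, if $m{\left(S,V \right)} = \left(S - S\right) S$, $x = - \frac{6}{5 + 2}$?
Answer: $4680$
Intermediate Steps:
$x = - \frac{6}{7} \approx -0.85714$
$m{\left(S,V \right)} = 0$ ($m{\left(S,V \right)} = 0 S = 0$)
$- 90 \left(m{\left(x,2 \right)} - 52\right) = - 90 \left(0 - 52\right) = \left(-90\right) \left(-52\right) = 4680$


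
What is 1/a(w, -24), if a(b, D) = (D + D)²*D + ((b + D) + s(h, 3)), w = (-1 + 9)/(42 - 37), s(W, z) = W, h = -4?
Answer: -5/276612 ≈ -1.8076e-5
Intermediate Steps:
w = 8/5 ≈ 1.6000
a(b, D) = -4 + D + b + 4*D³ (a(b, D) = (D + D)²*D + ((b + D) - 4) = (2*D)²*D + ((D + b) - 4) = (4*D²)*D + (-4 + D + b) = 4*D³ + (-4 + D + b) = -4 + D + b + 4*D³)
1/a(w, -24) = 1/(-4 - 24 + 8/5 + 4*(-24)³) = 1/(-4 - 24 + 8/5 + 4*(-13824)) = 1/(-4 - 24 + 8/5 - 55296) = 1/(-276612/5) = -5/276612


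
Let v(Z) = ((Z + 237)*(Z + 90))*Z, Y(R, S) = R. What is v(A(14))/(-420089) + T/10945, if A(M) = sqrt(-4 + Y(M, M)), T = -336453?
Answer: -710432133/23104895 - 21340*sqrt(10)/420089 ≈ -30.909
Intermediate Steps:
A(M) = sqrt(-4 + M)
v(Z) = Z*(90 + Z)*(237 + Z) (v(Z) = ((237 + Z)*(90 + Z))*Z = ((90 + Z)*(237 + Z))*Z = Z*(90 + Z)*(237 + Z))
v(A(14))/(-420089) + T/10945 = (sqrt(-4 + 14)*(21330 + (sqrt(-4 + 14))**2 + 327*sqrt(-4 + 14)))/(-420089) - 336453/10945 = (sqrt(10)*(21330 + (sqrt(10))**2 + 327*sqrt(10)))*(-1/420089) - 336453*1/10945 = (sqrt(10)*(21330 + 10 + 327*sqrt(10)))*(-1/420089) - 336453/10945 = (sqrt(10)*(21340 + 327*sqrt(10)))*(-1/420089) - 336453/10945 = -sqrt(10)*(21340 + 327*sqrt(10))/420089 - 336453/10945 = -336453/10945 - sqrt(10)*(21340 + 327*sqrt(10))/420089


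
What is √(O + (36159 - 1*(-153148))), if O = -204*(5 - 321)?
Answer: 7*√5179 ≈ 503.76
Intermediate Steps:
O = 64464 (O = -204*(-316) = 64464)
√(O + (36159 - 1*(-153148))) = √(64464 + (36159 - 1*(-153148))) = √(64464 + (36159 + 153148)) = √(64464 + 189307) = √253771 = 7*√5179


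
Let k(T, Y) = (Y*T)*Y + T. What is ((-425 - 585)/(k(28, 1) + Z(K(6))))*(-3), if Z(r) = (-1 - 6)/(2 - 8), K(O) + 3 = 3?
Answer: 18180/343 ≈ 53.003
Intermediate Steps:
K(O) = 0 (K(O) = -3 + 3 = 0)
Z(r) = 7/6 (Z(r) = -7/(-6) = -7*(-⅙) = 7/6)
k(T, Y) = T + T*Y² (k(T, Y) = (T*Y)*Y + T = T*Y² + T = T + T*Y²)
((-425 - 585)/(k(28, 1) + Z(K(6))))*(-3) = ((-425 - 585)/(28*(1 + 1²) + 7/6))*(-3) = -1010/(28*(1 + 1) + 7/6)*(-3) = -1010/(28*2 + 7/6)*(-3) = -1010/(56 + 7/6)*(-3) = -1010/343/6*(-3) = -1010*6/343*(-3) = -6060/343*(-3) = 18180/343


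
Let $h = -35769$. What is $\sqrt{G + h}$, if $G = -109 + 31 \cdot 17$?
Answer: $i \sqrt{35351} \approx 188.02 i$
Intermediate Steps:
$G = 418$ ($G = -109 + 527 = 418$)
$\sqrt{G + h} = \sqrt{418 - 35769} = \sqrt{-35351} = i \sqrt{35351}$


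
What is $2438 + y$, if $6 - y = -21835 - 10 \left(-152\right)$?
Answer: $22759$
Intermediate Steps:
$y = 20321$ ($y = 6 - \left(-21835 - 10 \left(-152\right)\right) = 6 - \left(-21835 - -1520\right) = 6 - \left(-21835 + 1520\right) = 6 - -20315 = 6 + 20315 = 20321$)
$2438 + y = 2438 + 20321 = 22759$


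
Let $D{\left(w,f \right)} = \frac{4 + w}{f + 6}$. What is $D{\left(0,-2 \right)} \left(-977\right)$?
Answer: $-977$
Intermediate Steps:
$D{\left(w,f \right)} = \frac{4 + w}{6 + f}$
$D{\left(0,-2 \right)} \left(-977\right) = \frac{4 + 0}{6 - 2} \left(-977\right) = \frac{1}{4} \cdot 4 \left(-977\right) = 1 \left(-977\right) = -977$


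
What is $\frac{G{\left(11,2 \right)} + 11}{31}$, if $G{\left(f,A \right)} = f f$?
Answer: $\frac{132}{31} \approx 4.2581$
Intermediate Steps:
$G{\left(f,A \right)} = f^{2}$
$\frac{G{\left(11,2 \right)} + 11}{31} = \frac{11^{2} + 11}{31} = \frac{121 + 11}{31} = \frac{1}{31} \cdot 132 = \frac{132}{31}$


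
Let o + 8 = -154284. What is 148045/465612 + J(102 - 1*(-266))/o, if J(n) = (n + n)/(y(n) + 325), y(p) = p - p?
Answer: 1855839757517/5837016794700 ≈ 0.31794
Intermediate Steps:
o = -154292 (o = -8 - 154284 = -154292)
y(p) = 0
J(n) = 2*n/325 (J(n) = (n + n)/(0 + 325) = (2*n)/325 = (2*n)*(1/325) = 2*n/325)
148045/465612 + J(102 - 1*(-266))/o = 148045/465612 + (2*(102 - 1*(-266))/325)/(-154292) = 148045*(1/465612) + (2*(102 + 266)/325)*(-1/154292) = 148045/465612 + ((2/325)*368)*(-1/154292) = 148045/465612 + (736/325)*(-1/154292) = 148045/465612 - 184/12536225 = 1855839757517/5837016794700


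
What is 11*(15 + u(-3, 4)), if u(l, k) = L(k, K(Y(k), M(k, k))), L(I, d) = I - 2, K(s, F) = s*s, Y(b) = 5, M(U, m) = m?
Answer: 187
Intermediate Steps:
K(s, F) = s²
L(I, d) = -2 + I
u(l, k) = -2 + k
11*(15 + u(-3, 4)) = 11*(15 + (-2 + 4)) = 11*(15 + 2) = 11*17 = 187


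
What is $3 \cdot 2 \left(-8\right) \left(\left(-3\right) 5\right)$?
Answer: $720$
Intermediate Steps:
$3 \cdot 2 \left(-8\right) \left(\left(-3\right) 5\right) = 3 \left(-16\right) \left(-15\right) = \left(-48\right) \left(-15\right) = 720$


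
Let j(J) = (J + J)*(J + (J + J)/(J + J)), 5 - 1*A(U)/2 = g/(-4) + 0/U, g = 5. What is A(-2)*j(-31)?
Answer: 23250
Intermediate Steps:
A(U) = 25/2 (A(U) = 10 - 2*(5/(-4) + 0/U) = 10 - 2*(5*(-¼) + 0) = 10 - 2*(-5/4 + 0) = 10 - 2*(-5/4) = 10 + 5/2 = 25/2)
j(J) = 2*J*(1 + J) (j(J) = (2*J)*(J + (2*J)/((2*J))) = (2*J)*(J + (2*J)*(1/(2*J))) = (2*J)*(J + 1) = (2*J)*(1 + J) = 2*J*(1 + J))
A(-2)*j(-31) = 25*(2*(-31)*(1 - 31))/2 = 25*(2*(-31)*(-30))/2 = (25/2)*1860 = 23250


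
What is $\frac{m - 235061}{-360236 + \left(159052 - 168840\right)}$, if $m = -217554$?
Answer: $\frac{452615}{370024} \approx 1.2232$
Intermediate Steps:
$\frac{m - 235061}{-360236 + \left(159052 - 168840\right)} = \frac{-217554 - 235061}{-360236 + \left(159052 - 168840\right)} = - \frac{452615}{-360236 - 9788} = - \frac{452615}{-370024} = \left(-452615\right) \left(- \frac{1}{370024}\right) = \frac{452615}{370024}$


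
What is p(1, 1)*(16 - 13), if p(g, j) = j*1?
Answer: 3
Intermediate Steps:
p(g, j) = j
p(1, 1)*(16 - 13) = 1*(16 - 13) = 1*3 = 3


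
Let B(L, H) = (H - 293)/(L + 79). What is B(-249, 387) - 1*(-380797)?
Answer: 32367698/85 ≈ 3.8080e+5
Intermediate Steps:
B(L, H) = (-293 + H)/(79 + L)
B(-249, 387) - 1*(-380797) = (-293 + 387)/(79 - 249) - 1*(-380797) = 94/(-170) + 380797 = -1/170*94 + 380797 = -47/85 + 380797 = 32367698/85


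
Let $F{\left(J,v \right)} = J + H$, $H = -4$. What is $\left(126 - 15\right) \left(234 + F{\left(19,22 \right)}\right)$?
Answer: $27639$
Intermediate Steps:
$F{\left(J,v \right)} = -4 + J$ ($F{\left(J,v \right)} = J - 4 = -4 + J$)
$\left(126 - 15\right) \left(234 + F{\left(19,22 \right)}\right) = \left(126 - 15\right) \left(234 + \left(-4 + 19\right)\right) = 111 \left(234 + 15\right) = 111 \cdot 249 = 27639$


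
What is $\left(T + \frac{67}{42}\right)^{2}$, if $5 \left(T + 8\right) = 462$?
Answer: $\frac{326127481}{44100} \approx 7395.2$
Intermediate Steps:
$T = \frac{422}{5}$ ($T = -8 + \frac{1}{5} \cdot 462 = -8 + \frac{462}{5} = \frac{422}{5} \approx 84.4$)
$\left(T + \frac{67}{42}\right)^{2} = \left(\frac{422}{5} + \frac{67}{42}\right)^{2} = \left(\frac{18059}{210}\right)^{2} = \frac{326127481}{44100}$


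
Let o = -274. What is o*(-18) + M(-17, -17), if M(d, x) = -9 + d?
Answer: 4906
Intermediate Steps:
o*(-18) + M(-17, -17) = -274*(-18) + (-9 - 17) = 4932 - 26 = 4906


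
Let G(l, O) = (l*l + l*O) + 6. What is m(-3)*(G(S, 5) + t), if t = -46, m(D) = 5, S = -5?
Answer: -200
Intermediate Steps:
G(l, O) = 6 + l**2 + O*l (G(l, O) = (l**2 + O*l) + 6 = 6 + l**2 + O*l)
m(-3)*(G(S, 5) + t) = 5*((6 + (-5)**2 + 5*(-5)) - 46) = 5*((6 + 25 - 25) - 46) = 5*(6 - 46) = 5*(-40) = -200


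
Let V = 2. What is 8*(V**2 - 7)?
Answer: -24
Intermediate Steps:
8*(V**2 - 7) = 8*(2**2 - 7) = 8*(4 - 7) = 8*(-3) = -24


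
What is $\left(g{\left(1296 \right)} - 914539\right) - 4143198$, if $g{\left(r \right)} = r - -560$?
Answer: $-5055881$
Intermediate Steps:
$g{\left(r \right)} = 560 + r$ ($g{\left(r \right)} = r + 560 = 560 + r$)
$\left(g{\left(1296 \right)} - 914539\right) - 4143198 = \left(\left(560 + 1296\right) - 914539\right) - 4143198 = \left(1856 - 914539\right) - 4143198 = -912683 - 4143198 = -5055881$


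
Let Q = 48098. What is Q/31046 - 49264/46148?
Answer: 86272045/179088851 ≈ 0.48173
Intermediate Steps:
Q/31046 - 49264/46148 = 48098/31046 - 49264/46148 = 48098*(1/31046) - 49264*1/46148 = 24049/15523 - 12316/11537 = 86272045/179088851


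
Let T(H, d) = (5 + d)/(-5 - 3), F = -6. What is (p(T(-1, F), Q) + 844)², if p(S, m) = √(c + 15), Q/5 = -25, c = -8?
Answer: (844 + √7)² ≈ 7.1681e+5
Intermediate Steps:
Q = -125 (Q = 5*(-25) = -125)
T(H, d) = -5/8 - d/8 (T(H, d) = (5 + d)/(-8) = (5 + d)*(-⅛) = -5/8 - d/8)
p(S, m) = √7 (p(S, m) = √(-8 + 15) = √7)
(p(T(-1, F), Q) + 844)² = (√7 + 844)² = (844 + √7)²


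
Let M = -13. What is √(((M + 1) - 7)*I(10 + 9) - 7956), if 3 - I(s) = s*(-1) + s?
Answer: I*√8013 ≈ 89.515*I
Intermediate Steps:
I(s) = 3 (I(s) = 3 - (s*(-1) + s) = 3 - (-s + s) = 3 - 1*0 = 3 + 0 = 3)
√(((M + 1) - 7)*I(10 + 9) - 7956) = √(((-13 + 1) - 7)*3 - 7956) = √((-12 - 7)*3 - 7956) = √(-19*3 - 7956) = √(-57 - 7956) = √(-8013) = I*√8013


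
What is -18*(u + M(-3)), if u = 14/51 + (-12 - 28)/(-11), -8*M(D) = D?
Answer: -57705/748 ≈ -77.146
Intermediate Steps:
M(D) = -D/8
u = 2194/561 (u = 14*(1/51) - 40*(-1/11) = 14/51 + 40/11 = 2194/561 ≈ 3.9109)
-18*(u + M(-3)) = -18*(2194/561 - ⅛*(-3)) = -18*(2194/561 + 3/8) = -18*19235/4488 = -57705/748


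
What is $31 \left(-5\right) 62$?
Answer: $-9610$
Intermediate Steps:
$31 \left(-5\right) 62 = \left(-155\right) 62 = -9610$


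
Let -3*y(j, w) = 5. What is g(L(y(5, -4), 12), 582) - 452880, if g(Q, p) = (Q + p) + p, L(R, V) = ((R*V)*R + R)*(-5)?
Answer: -1355623/3 ≈ -4.5187e+5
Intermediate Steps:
y(j, w) = -5/3 (y(j, w) = -1/3*5 = -5/3)
L(R, V) = -5*R - 5*V*R**2 (L(R, V) = (V*R**2 + R)*(-5) = (R + V*R**2)*(-5) = -5*R - 5*V*R**2)
g(Q, p) = Q + 2*p
g(L(y(5, -4), 12), 582) - 452880 = (-5*(-5/3)*(1 - 5/3*12) + 2*582) - 452880 = (-5*(-5/3)*(1 - 20) + 1164) - 452880 = (-5*(-5/3)*(-19) + 1164) - 452880 = (-475/3 + 1164) - 452880 = 3017/3 - 452880 = -1355623/3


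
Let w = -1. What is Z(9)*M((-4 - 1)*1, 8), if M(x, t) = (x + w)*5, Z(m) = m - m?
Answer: 0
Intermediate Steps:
Z(m) = 0
M(x, t) = -5 + 5*x (M(x, t) = (x - 1)*5 = (-1 + x)*5 = -5 + 5*x)
Z(9)*M((-4 - 1)*1, 8) = 0*(-5 + 5*((-4 - 1)*1)) = 0*(-5 + 5*(-5*1)) = 0*(-5 + 5*(-5)) = 0*(-5 - 25) = 0*(-30) = 0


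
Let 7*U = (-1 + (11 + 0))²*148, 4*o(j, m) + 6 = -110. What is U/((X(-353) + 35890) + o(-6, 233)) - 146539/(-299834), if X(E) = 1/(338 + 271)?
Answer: 71727655361/130963593358 ≈ 0.54769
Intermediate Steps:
o(j, m) = -29 (o(j, m) = -3/2 + (¼)*(-110) = -3/2 - 55/2 = -29)
X(E) = 1/609
U = 14800/7 (U = ((-1 + (11 + 0))²*148)/7 = ((-1 + 11)²*148)/7 = (10²*148)/7 = (100*148)/7 = (⅐)*14800 = 14800/7 ≈ 2114.3)
U/((X(-353) + 35890) + o(-6, 233)) - 146539/(-299834) = 14800/(7*((1/609 + 35890) - 29)) - 146539/(-299834) = 14800/(7*(21857011/609 - 29)) - 146539*(-1/299834) = 14800/(7*(21839350/609)) + 146539/299834 = (14800/7)*(609/21839350) + 146539/299834 = 25752/436787 + 146539/299834 = 71727655361/130963593358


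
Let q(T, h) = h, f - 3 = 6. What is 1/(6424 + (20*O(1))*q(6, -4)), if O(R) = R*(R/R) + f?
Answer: 1/5624 ≈ 0.00017781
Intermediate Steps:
f = 9 (f = 3 + 6 = 9)
O(R) = 9 + R (O(R) = R*(R/R) + 9 = R*1 + 9 = R + 9 = 9 + R)
1/(6424 + (20*O(1))*q(6, -4)) = 1/(6424 + (20*(9 + 1))*(-4)) = 1/(6424 + (20*10)*(-4)) = 1/(6424 + 200*(-4)) = 1/(6424 - 800) = 1/5624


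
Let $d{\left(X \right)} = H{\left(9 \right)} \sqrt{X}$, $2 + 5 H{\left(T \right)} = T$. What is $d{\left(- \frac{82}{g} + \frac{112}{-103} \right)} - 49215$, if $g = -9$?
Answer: $-49215 + \frac{7 \sqrt{766114}}{1545} \approx -49211.0$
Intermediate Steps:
$H{\left(T \right)} = - \frac{2}{5} + \frac{T}{5}$
$d{\left(X \right)} = \frac{7 \sqrt{X}}{5}$ ($d{\left(X \right)} = \left(- \frac{2}{5} + \frac{1}{5} \cdot 9\right) \sqrt{X} = \left(- \frac{2}{5} + \frac{9}{5}\right) \sqrt{X} = \frac{7 \sqrt{X}}{5}$)
$d{\left(- \frac{82}{g} + \frac{112}{-103} \right)} - 49215 = \frac{7 \sqrt{- \frac{82}{-9} + \frac{112}{-103}}}{5} - 49215 = \frac{7 \sqrt{\left(-82\right) \left(- \frac{1}{9}\right) + 112 \left(- \frac{1}{103}\right)}}{5} - 49215 = \frac{7 \sqrt{\frac{82}{9} - \frac{112}{103}}}{5} - 49215 = \frac{7 \sqrt{\frac{7438}{927}}}{5} - 49215 = \frac{7 \frac{\sqrt{766114}}{309}}{5} - 49215 = \frac{7 \sqrt{766114}}{1545} - 49215 = -49215 + \frac{7 \sqrt{766114}}{1545}$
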